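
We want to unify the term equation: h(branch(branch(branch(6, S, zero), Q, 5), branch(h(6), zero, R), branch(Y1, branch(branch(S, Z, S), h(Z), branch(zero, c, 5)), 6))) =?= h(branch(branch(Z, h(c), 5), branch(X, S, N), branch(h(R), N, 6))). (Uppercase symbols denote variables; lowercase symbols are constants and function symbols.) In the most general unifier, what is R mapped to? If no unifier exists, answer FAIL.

branch(branch(zero, branch(6, zero, zero), zero), h(branch(6, zero, zero)), branch(zero, c, 5))

Decompose h/1: branch(branch(branch(6, S, zero), Q, 5), branch(h(6), zero, R), branch(Y1, branch(branch(S, Z, S), h(Z), branch(zero, c, 5)), 6)) =?= branch(branch(Z, h(c), 5), branch(X, S, N), branch(h(R), N, 6)).
Decompose branch/3: branch(branch(6, S, zero), Q, 5) =?= branch(Z, h(c), 5),  branch(h(6), zero, R) =?= branch(X, S, N),  branch(Y1, branch(branch(S, Z, S), h(Z), branch(zero, c, 5)), 6) =?= branch(h(R), N, 6).
Decompose branch/3: branch(6, S, zero) =?= Z,  Q =?= h(c),  5 =?= 5.
Bind Z := branch(6, S, zero); substituting into the one remaining equation that mentions Z gives: branch(Y1, branch(branch(S, branch(6, S, zero), S), h(branch(6, S, zero)), branch(zero, c, 5)), 6) =?= branch(h(R), N, 6).
Bind Q := h(c); no other remaining equation mentions Q.
Delete trivial equation 5 =?= 5.
Decompose branch/3: h(6) =?= X,  zero =?= S,  R =?= N.
Bind X := h(6); no other remaining equation mentions X.
Bind S := zero; substituting into the one remaining equation that mentions S gives: branch(Y1, branch(branch(zero, branch(6, zero, zero), zero), h(branch(6, zero, zero)), branch(zero, c, 5)), 6) =?= branch(h(R), N, 6). Substituting into the earlier binding gives Z := branch(6, zero, zero).
Bind R := N; substituting into the remaining equation gives: branch(Y1, branch(branch(zero, branch(6, zero, zero), zero), h(branch(6, zero, zero)), branch(zero, c, 5)), 6) =?= branch(h(N), N, 6).
Decompose branch/3: Y1 =?= h(N),  branch(branch(zero, branch(6, zero, zero), zero), h(branch(6, zero, zero)), branch(zero, c, 5)) =?= N,  6 =?= 6.
Bind Y1 := h(N); no other remaining equation mentions Y1.
Bind N := branch(branch(zero, branch(6, zero, zero), zero), h(branch(6, zero, zero)), branch(zero, c, 5)); no other remaining equation mentions N. Substituting into the earlier bindings gives R := branch(branch(zero, branch(6, zero, zero), zero), h(branch(6, zero, zero)), branch(zero, c, 5)), Y1 := h(branch(branch(zero, branch(6, zero, zero), zero), h(branch(6, zero, zero)), branch(zero, c, 5))).
Delete trivial equation 6 =?= 6.
MGU = { Z ↦ branch(6, zero, zero), Q ↦ h(c), X ↦ h(6), S ↦ zero, R ↦ branch(branch(zero, branch(6, zero, zero), zero), h(branch(6, zero, zero)), branch(zero, c, 5)), Y1 ↦ h(branch(branch(zero, branch(6, zero, zero), zero), h(branch(6, zero, zero)), branch(zero, c, 5))), N ↦ branch(branch(zero, branch(6, zero, zero), zero), h(branch(6, zero, zero)), branch(zero, c, 5)) }, so R ↦ branch(branch(zero, branch(6, zero, zero), zero), h(branch(6, zero, zero)), branch(zero, c, 5)).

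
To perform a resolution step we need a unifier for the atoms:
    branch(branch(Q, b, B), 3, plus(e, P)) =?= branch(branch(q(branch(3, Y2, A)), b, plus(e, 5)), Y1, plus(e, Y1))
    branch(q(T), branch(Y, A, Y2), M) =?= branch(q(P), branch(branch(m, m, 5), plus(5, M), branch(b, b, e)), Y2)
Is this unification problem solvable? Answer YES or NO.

Decompose branch/3: branch(Q, b, B) =?= branch(q(branch(3, Y2, A)), b, plus(e, 5)),  3 =?= Y1,  plus(e, P) =?= plus(e, Y1).
Decompose branch/3: Q =?= q(branch(3, Y2, A)),  b =?= b,  B =?= plus(e, 5).
Bind Q := q(branch(3, Y2, A)); no other remaining equation mentions Q.
Delete trivial equation b =?= b.
Bind B := plus(e, 5); no other remaining equation mentions B.
Bind Y1 := 3; substituting into the one remaining equation that mentions Y1 gives: plus(e, P) =?= plus(e, 3).
Decompose plus/2: e =?= e,  P =?= 3.
Delete trivial equation e =?= e.
Bind P := 3; substituting into the remaining equation gives: branch(q(T), branch(Y, A, Y2), M) =?= branch(q(3), branch(branch(m, m, 5), plus(5, M), branch(b, b, e)), Y2).
Decompose branch/3: q(T) =?= q(3),  branch(Y, A, Y2) =?= branch(branch(m, m, 5), plus(5, M), branch(b, b, e)),  M =?= Y2.
Decompose q/1: T =?= 3.
Bind T := 3; no other remaining equation mentions T.
Decompose branch/3: Y =?= branch(m, m, 5),  A =?= plus(5, M),  Y2 =?= branch(b, b, e).
Bind Y := branch(m, m, 5); no other remaining equation mentions Y.
Bind A := plus(5, M); no other remaining equation mentions A. Substituting into the earlier binding gives Q := q(branch(3, Y2, plus(5, M))).
Bind Y2 := branch(b, b, e); substituting into the remaining equation gives: M =?= branch(b, b, e). Substituting into the earlier binding gives Q := q(branch(3, branch(b, b, e), plus(5, M))).
Bind M := branch(b, b, e). Substituting into the earlier bindings gives Q := q(branch(3, branch(b, b, e), plus(5, branch(b, b, e)))), A := plus(5, branch(b, b, e)).
No equations remain and no clash or occurs-check failure arose, so a unifier exists.

YES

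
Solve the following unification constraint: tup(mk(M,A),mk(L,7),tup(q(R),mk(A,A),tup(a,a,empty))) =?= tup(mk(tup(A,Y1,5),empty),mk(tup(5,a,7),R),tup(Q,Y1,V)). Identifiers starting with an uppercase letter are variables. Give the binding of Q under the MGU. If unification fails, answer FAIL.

Decompose tup/3: mk(M,A) =?= mk(tup(A,Y1,5),empty),  mk(L,7) =?= mk(tup(5,a,7),R),  tup(q(R),mk(A,A),tup(a,a,empty)) =?= tup(Q,Y1,V).
Decompose mk/2: M =?= tup(A,Y1,5),  A =?= empty.
Bind M := tup(A,Y1,5); no other remaining equation mentions M.
Bind A := empty; substituting into the one remaining equation that mentions A gives: tup(q(R),mk(empty,empty),tup(a,a,empty)) =?= tup(Q,Y1,V). Substituting into the earlier binding gives M := tup(empty,Y1,5).
Decompose mk/2: L =?= tup(5,a,7),  7 =?= R.
Bind L := tup(5,a,7); no other remaining equation mentions L.
Bind R := 7; substituting into the remaining equation gives: tup(q(7),mk(empty,empty),tup(a,a,empty)) =?= tup(Q,Y1,V).
Decompose tup/3: q(7) =?= Q,  mk(empty,empty) =?= Y1,  tup(a,a,empty) =?= V.
Bind Q := q(7); no other remaining equation mentions Q.
Bind Y1 := mk(empty,empty); no other remaining equation mentions Y1. Substituting into the earlier binding gives M := tup(empty,mk(empty,empty),5).
Bind V := tup(a,a,empty).
MGU = { M ↦ tup(empty,mk(empty,empty),5), A ↦ empty, L ↦ tup(5,a,7), R ↦ 7, Q ↦ q(7), Y1 ↦ mk(empty,empty), V ↦ tup(a,a,empty) }, so Q ↦ q(7).

q(7)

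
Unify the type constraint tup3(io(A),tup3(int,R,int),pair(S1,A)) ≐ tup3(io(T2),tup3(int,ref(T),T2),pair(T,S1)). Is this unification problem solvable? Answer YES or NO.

YES

Decompose tup3/3: io(A) ≐ io(T2),  tup3(int,R,int) ≐ tup3(int,ref(T),T2),  pair(S1,A) ≐ pair(T,S1).
Decompose io/1: A ≐ T2.
Bind A := T2; substituting into the one remaining equation that mentions A gives: pair(S1,T2) ≐ pair(T,S1).
Decompose tup3/3: int ≐ int,  R ≐ ref(T),  int ≐ T2.
Delete trivial equation int ≐ int.
Bind R := ref(T); no other remaining equation mentions R.
Bind T2 := int; substituting into the remaining equation gives: pair(S1,int) ≐ pair(T,S1). Substituting into the earlier binding gives A := int.
Decompose pair/2: S1 ≐ T,  int ≐ S1.
Bind S1 := T; substituting into the remaining equation gives: int ≐ T.
Bind T := int. Substituting into the earlier bindings gives R := ref(int), S1 := int.
No equations remain and no clash or occurs-check failure arose, so a unifier exists.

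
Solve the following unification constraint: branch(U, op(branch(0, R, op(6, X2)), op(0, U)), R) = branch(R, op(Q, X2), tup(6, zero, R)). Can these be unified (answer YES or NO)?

NO

Decompose branch/3: U = R,  op(branch(0, R, op(6, X2)), op(0, U)) = op(Q, X2),  R = tup(6, zero, R).
Bind U := R; substituting into the one remaining equation that mentions U gives: op(branch(0, R, op(6, X2)), op(0, R)) = op(Q, X2).
Decompose op/2: branch(0, R, op(6, X2)) = Q,  op(0, R) = X2.
Bind Q := branch(0, R, op(6, X2)); no other remaining equation mentions Q.
Bind X2 := op(0, R); no other remaining equation mentions X2. Substituting into the earlier binding gives Q := branch(0, R, op(6, op(0, R))).
Occurs check fails: R occurs in tup(6, zero, R); the equation R = tup(6, zero, R) has no finite solution.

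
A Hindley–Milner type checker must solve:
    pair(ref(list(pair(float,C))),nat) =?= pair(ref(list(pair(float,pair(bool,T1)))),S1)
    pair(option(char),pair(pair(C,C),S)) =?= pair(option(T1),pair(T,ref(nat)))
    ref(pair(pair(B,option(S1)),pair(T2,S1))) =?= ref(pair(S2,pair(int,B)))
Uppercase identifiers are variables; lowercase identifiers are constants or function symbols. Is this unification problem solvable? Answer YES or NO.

Decompose pair/2: ref(list(pair(float,C))) =?= ref(list(pair(float,pair(bool,T1)))),  nat =?= S1.
Decompose ref/1: list(pair(float,C)) =?= list(pair(float,pair(bool,T1))).
Decompose list/1: pair(float,C) =?= pair(float,pair(bool,T1)).
Decompose pair/2: float =?= float,  C =?= pair(bool,T1).
Delete trivial equation float =?= float.
Bind C := pair(bool,T1); substituting into the one remaining equation that mentions C gives: pair(option(char),pair(pair(pair(bool,T1),pair(bool,T1)),S)) =?= pair(option(T1),pair(T,ref(nat))).
Bind S1 := nat; substituting into the one remaining equation that mentions S1 gives: ref(pair(pair(B,option(nat)),pair(T2,nat))) =?= ref(pair(S2,pair(int,B))).
Decompose pair/2: option(char) =?= option(T1),  pair(pair(pair(bool,T1),pair(bool,T1)),S) =?= pair(T,ref(nat)).
Decompose option/1: char =?= T1.
Bind T1 := char; substituting into the one remaining equation that mentions T1 gives: pair(pair(pair(bool,char),pair(bool,char)),S) =?= pair(T,ref(nat)). Substituting into the earlier binding gives C := pair(bool,char).
Decompose pair/2: pair(pair(bool,char),pair(bool,char)) =?= T,  S =?= ref(nat).
Bind T := pair(pair(bool,char),pair(bool,char)); no other remaining equation mentions T.
Bind S := ref(nat); no other remaining equation mentions S.
Decompose ref/1: pair(pair(B,option(nat)),pair(T2,nat)) =?= pair(S2,pair(int,B)).
Decompose pair/2: pair(B,option(nat)) =?= S2,  pair(T2,nat) =?= pair(int,B).
Bind S2 := pair(B,option(nat)); no other remaining equation mentions S2.
Decompose pair/2: T2 =?= int,  nat =?= B.
Bind T2 := int; no other remaining equation mentions T2.
Bind B := nat. Substituting into the earlier binding gives S2 := pair(nat,option(nat)).
No equations remain and no clash or occurs-check failure arose, so a unifier exists.

YES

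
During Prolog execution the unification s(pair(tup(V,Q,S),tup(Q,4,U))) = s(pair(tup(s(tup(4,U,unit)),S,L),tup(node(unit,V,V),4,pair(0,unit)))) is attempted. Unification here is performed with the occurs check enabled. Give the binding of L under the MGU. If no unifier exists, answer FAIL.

node(unit,s(tup(4,pair(0,unit),unit)),s(tup(4,pair(0,unit),unit)))

Decompose s/1: pair(tup(V,Q,S),tup(Q,4,U)) = pair(tup(s(tup(4,U,unit)),S,L),tup(node(unit,V,V),4,pair(0,unit))).
Decompose pair/2: tup(V,Q,S) = tup(s(tup(4,U,unit)),S,L),  tup(Q,4,U) = tup(node(unit,V,V),4,pair(0,unit)).
Decompose tup/3: V = s(tup(4,U,unit)),  Q = S,  S = L.
Bind V := s(tup(4,U,unit)); substituting into the one remaining equation that mentions V gives: tup(Q,4,U) = tup(node(unit,s(tup(4,U,unit)),s(tup(4,U,unit))),4,pair(0,unit)).
Bind Q := S; substituting into the one remaining equation that mentions Q gives: tup(S,4,U) = tup(node(unit,s(tup(4,U,unit)),s(tup(4,U,unit))),4,pair(0,unit)).
Bind S := L; substituting into the remaining equation gives: tup(L,4,U) = tup(node(unit,s(tup(4,U,unit)),s(tup(4,U,unit))),4,pair(0,unit)). Substituting into the earlier binding gives Q := L.
Decompose tup/3: L = node(unit,s(tup(4,U,unit)),s(tup(4,U,unit))),  4 = 4,  U = pair(0,unit).
Bind L := node(unit,s(tup(4,U,unit)),s(tup(4,U,unit))); no other remaining equation mentions L. Substituting into the earlier bindings gives Q := node(unit,s(tup(4,U,unit)),s(tup(4,U,unit))), S := node(unit,s(tup(4,U,unit)),s(tup(4,U,unit))).
Delete trivial equation 4 = 4.
Bind U := pair(0,unit). Substituting into the earlier bindings gives V := s(tup(4,pair(0,unit),unit)), Q := node(unit,s(tup(4,pair(0,unit),unit)),s(tup(4,pair(0,unit),unit))), S := node(unit,s(tup(4,pair(0,unit),unit)),s(tup(4,pair(0,unit),unit))), L := node(unit,s(tup(4,pair(0,unit),unit)),s(tup(4,pair(0,unit),unit))).
MGU = { V -> s(tup(4,pair(0,unit),unit)), Q -> node(unit,s(tup(4,pair(0,unit),unit)),s(tup(4,pair(0,unit),unit))), S -> node(unit,s(tup(4,pair(0,unit),unit)),s(tup(4,pair(0,unit),unit))), L -> node(unit,s(tup(4,pair(0,unit),unit)),s(tup(4,pair(0,unit),unit))), U -> pair(0,unit) }, so L -> node(unit,s(tup(4,pair(0,unit),unit)),s(tup(4,pair(0,unit),unit))).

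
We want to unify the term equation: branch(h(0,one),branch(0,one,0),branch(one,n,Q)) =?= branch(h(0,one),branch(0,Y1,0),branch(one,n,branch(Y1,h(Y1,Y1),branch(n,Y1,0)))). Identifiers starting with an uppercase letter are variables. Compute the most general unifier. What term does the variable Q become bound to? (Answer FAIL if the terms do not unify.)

Decompose branch/3: h(0,one) =?= h(0,one),  branch(0,one,0) =?= branch(0,Y1,0),  branch(one,n,Q) =?= branch(one,n,branch(Y1,h(Y1,Y1),branch(n,Y1,0))).
Delete trivial equation h(0,one) =?= h(0,one).
Decompose branch/3: 0 =?= 0,  one =?= Y1,  0 =?= 0.
Delete trivial equation 0 =?= 0.
Bind Y1 := one; substituting into the one remaining equation that mentions Y1 gives: branch(one,n,Q) =?= branch(one,n,branch(one,h(one,one),branch(n,one,0))).
Delete trivial equation 0 =?= 0.
Decompose branch/3: one =?= one,  n =?= n,  Q =?= branch(one,h(one,one),branch(n,one,0)).
Delete trivial equation one =?= one.
Delete trivial equation n =?= n.
Bind Q := branch(one,h(one,one),branch(n,one,0)).
MGU = { Y1 -> one, Q -> branch(one,h(one,one),branch(n,one,0)) }, so Q -> branch(one,h(one,one),branch(n,one,0)).

branch(one,h(one,one),branch(n,one,0))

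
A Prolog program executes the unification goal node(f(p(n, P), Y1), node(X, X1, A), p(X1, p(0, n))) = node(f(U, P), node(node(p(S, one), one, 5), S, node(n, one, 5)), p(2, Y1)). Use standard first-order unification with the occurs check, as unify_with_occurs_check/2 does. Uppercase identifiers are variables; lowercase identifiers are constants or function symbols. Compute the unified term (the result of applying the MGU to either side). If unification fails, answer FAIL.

node(f(p(n, p(0, n)), p(0, n)), node(node(p(2, one), one, 5), 2, node(n, one, 5)), p(2, p(0, n)))

Decompose node/3: f(p(n, P), Y1) = f(U, P),  node(X, X1, A) = node(node(p(S, one), one, 5), S, node(n, one, 5)),  p(X1, p(0, n)) = p(2, Y1).
Decompose f/2: p(n, P) = U,  Y1 = P.
Bind U := p(n, P); no other remaining equation mentions U.
Bind Y1 := P; substituting into the one remaining equation that mentions Y1 gives: p(X1, p(0, n)) = p(2, P).
Decompose node/3: X = node(p(S, one), one, 5),  X1 = S,  A = node(n, one, 5).
Bind X := node(p(S, one), one, 5); no other remaining equation mentions X.
Bind X1 := S; substituting into the one remaining equation that mentions X1 gives: p(S, p(0, n)) = p(2, P).
Bind A := node(n, one, 5); no other remaining equation mentions A.
Decompose p/2: S = 2,  p(0, n) = P.
Bind S := 2; no other remaining equation mentions S. Substituting into the earlier bindings gives X := node(p(2, one), one, 5), X1 := 2.
Bind P := p(0, n). Substituting into the earlier bindings gives U := p(n, p(0, n)), Y1 := p(0, n).
Applying the MGU to either side gives node(f(p(n, p(0, n)), p(0, n)), node(node(p(2, one), one, 5), 2, node(n, one, 5)), p(2, p(0, n))).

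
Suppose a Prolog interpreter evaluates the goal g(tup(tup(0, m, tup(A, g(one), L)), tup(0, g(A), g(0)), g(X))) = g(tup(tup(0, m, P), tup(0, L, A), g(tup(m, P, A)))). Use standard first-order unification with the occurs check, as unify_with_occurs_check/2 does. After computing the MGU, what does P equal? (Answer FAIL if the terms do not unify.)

Decompose g/1: tup(tup(0, m, tup(A, g(one), L)), tup(0, g(A), g(0)), g(X)) = tup(tup(0, m, P), tup(0, L, A), g(tup(m, P, A))).
Decompose tup/3: tup(0, m, tup(A, g(one), L)) = tup(0, m, P),  tup(0, g(A), g(0)) = tup(0, L, A),  g(X) = g(tup(m, P, A)).
Decompose tup/3: 0 = 0,  m = m,  tup(A, g(one), L) = P.
Delete trivial equation 0 = 0.
Delete trivial equation m = m.
Bind P := tup(A, g(one), L); substituting into the one remaining equation that mentions P gives: g(X) = g(tup(m, tup(A, g(one), L), A)).
Decompose tup/3: 0 = 0,  g(A) = L,  g(0) = A.
Delete trivial equation 0 = 0.
Bind L := g(A); substituting into the one remaining equation that mentions L gives: g(X) = g(tup(m, tup(A, g(one), g(A)), A)). Substituting into the earlier binding gives P := tup(A, g(one), g(A)).
Bind A := g(0); substituting into the remaining equation gives: g(X) = g(tup(m, tup(g(0), g(one), g(g(0))), g(0))). Substituting into the earlier bindings gives P := tup(g(0), g(one), g(g(0))), L := g(g(0)).
Decompose g/1: X = tup(m, tup(g(0), g(one), g(g(0))), g(0)).
Bind X := tup(m, tup(g(0), g(one), g(g(0))), g(0)).
MGU = { P ↦ tup(g(0), g(one), g(g(0))), L ↦ g(g(0)), A ↦ g(0), X ↦ tup(m, tup(g(0), g(one), g(g(0))), g(0)) }, so P ↦ tup(g(0), g(one), g(g(0))).

tup(g(0), g(one), g(g(0)))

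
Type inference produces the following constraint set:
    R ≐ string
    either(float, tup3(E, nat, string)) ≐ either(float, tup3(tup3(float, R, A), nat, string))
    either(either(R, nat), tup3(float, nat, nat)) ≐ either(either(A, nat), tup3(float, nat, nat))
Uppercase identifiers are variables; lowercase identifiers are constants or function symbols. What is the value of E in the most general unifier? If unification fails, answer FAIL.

Bind R := string; substituting into the remaining equations gives: either(float, tup3(E, nat, string)) ≐ either(float, tup3(tup3(float, string, A), nat, string)),  either(either(string, nat), tup3(float, nat, nat)) ≐ either(either(A, nat), tup3(float, nat, nat)).
Decompose either/2: float ≐ float,  tup3(E, nat, string) ≐ tup3(tup3(float, string, A), nat, string).
Delete trivial equation float ≐ float.
Decompose tup3/3: E ≐ tup3(float, string, A),  nat ≐ nat,  string ≐ string.
Bind E := tup3(float, string, A); no other remaining equation mentions E.
Delete trivial equation nat ≐ nat.
Delete trivial equation string ≐ string.
Decompose either/2: either(string, nat) ≐ either(A, nat),  tup3(float, nat, nat) ≐ tup3(float, nat, nat).
Decompose either/2: string ≐ A,  nat ≐ nat.
Bind A := string; no other remaining equation mentions A. Substituting into the earlier binding gives E := tup3(float, string, string).
Delete trivial equation nat ≐ nat.
Delete trivial equation tup3(float, nat, nat) ≐ tup3(float, nat, nat).
MGU = { R ↦ string, E ↦ tup3(float, string, string), A ↦ string }, so E ↦ tup3(float, string, string).

tup3(float, string, string)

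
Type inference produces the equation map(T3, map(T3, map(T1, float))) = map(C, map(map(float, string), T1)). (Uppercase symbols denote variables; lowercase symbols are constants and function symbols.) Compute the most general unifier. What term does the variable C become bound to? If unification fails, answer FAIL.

Decompose map/2: T3 = C,  map(T3, map(T1, float)) = map(map(float, string), T1).
Bind T3 := C; substituting into the remaining equation gives: map(C, map(T1, float)) = map(map(float, string), T1).
Decompose map/2: C = map(float, string),  map(T1, float) = T1.
Bind C := map(float, string); no other remaining equation mentions C. Substituting into the earlier binding gives T3 := map(float, string).
Occurs check fails: T1 occurs in map(T1, float); the equation T1 = map(T1, float) has no finite solution.

FAIL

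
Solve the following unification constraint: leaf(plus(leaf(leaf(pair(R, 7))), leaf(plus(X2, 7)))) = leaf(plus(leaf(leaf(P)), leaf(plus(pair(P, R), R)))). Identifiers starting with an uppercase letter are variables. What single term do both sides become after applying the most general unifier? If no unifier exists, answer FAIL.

leaf(plus(leaf(leaf(pair(7, 7))), leaf(plus(pair(pair(7, 7), 7), 7))))

Decompose leaf/1: plus(leaf(leaf(pair(R, 7))), leaf(plus(X2, 7))) = plus(leaf(leaf(P)), leaf(plus(pair(P, R), R))).
Decompose plus/2: leaf(leaf(pair(R, 7))) = leaf(leaf(P)),  leaf(plus(X2, 7)) = leaf(plus(pair(P, R), R)).
Decompose leaf/1: leaf(pair(R, 7)) = leaf(P).
Decompose leaf/1: pair(R, 7) = P.
Bind P := pair(R, 7); substituting into the remaining equation gives: leaf(plus(X2, 7)) = leaf(plus(pair(pair(R, 7), R), R)).
Decompose leaf/1: plus(X2, 7) = plus(pair(pair(R, 7), R), R).
Decompose plus/2: X2 = pair(pair(R, 7), R),  7 = R.
Bind X2 := pair(pair(R, 7), R); no other remaining equation mentions X2.
Bind R := 7. Substituting into the earlier bindings gives P := pair(7, 7), X2 := pair(pair(7, 7), 7).
Applying the MGU to either side gives leaf(plus(leaf(leaf(pair(7, 7))), leaf(plus(pair(pair(7, 7), 7), 7)))).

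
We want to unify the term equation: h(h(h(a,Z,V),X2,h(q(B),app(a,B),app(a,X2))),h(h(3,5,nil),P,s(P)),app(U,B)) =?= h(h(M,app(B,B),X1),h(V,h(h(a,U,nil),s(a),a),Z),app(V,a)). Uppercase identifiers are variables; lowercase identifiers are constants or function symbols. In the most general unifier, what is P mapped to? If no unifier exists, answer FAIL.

Decompose h/3: h(h(a,Z,V),X2,h(q(B),app(a,B),app(a,X2))) =?= h(M,app(B,B),X1),  h(h(3,5,nil),P,s(P)) =?= h(V,h(h(a,U,nil),s(a),a),Z),  app(U,B) =?= app(V,a).
Decompose h/3: h(a,Z,V) =?= M,  X2 =?= app(B,B),  h(q(B),app(a,B),app(a,X2)) =?= X1.
Bind M := h(a,Z,V); no other remaining equation mentions M.
Bind X2 := app(B,B); substituting into the one remaining equation that mentions X2 gives: h(q(B),app(a,B),app(a,app(B,B))) =?= X1.
Bind X1 := h(q(B),app(a,B),app(a,app(B,B))); no other remaining equation mentions X1.
Decompose h/3: h(3,5,nil) =?= V,  P =?= h(h(a,U,nil),s(a),a),  s(P) =?= Z.
Bind V := h(3,5,nil); substituting into the one remaining equation that mentions V gives: app(U,B) =?= app(h(3,5,nil),a). Substituting into the earlier binding gives M := h(a,Z,h(3,5,nil)).
Bind P := h(h(a,U,nil),s(a),a); substituting into the one remaining equation that mentions P gives: s(h(h(a,U,nil),s(a),a)) =?= Z.
Bind Z := s(h(h(a,U,nil),s(a),a)); no other remaining equation mentions Z. Substituting into the earlier binding gives M := h(a,s(h(h(a,U,nil),s(a),a)),h(3,5,nil)).
Decompose app/2: U =?= h(3,5,nil),  B =?= a.
Bind U := h(3,5,nil); no other remaining equation mentions U. Substituting into the earlier bindings gives M := h(a,s(h(h(a,h(3,5,nil),nil),s(a),a)),h(3,5,nil)), P := h(h(a,h(3,5,nil),nil),s(a),a), Z := s(h(h(a,h(3,5,nil),nil),s(a),a)).
Bind B := a. Substituting into the earlier bindings gives X2 := app(a,a), X1 := h(q(a),app(a,a),app(a,app(a,a))).
MGU = { M := h(a,s(h(h(a,h(3,5,nil),nil),s(a),a)),h(3,5,nil)), X2 := app(a,a), X1 := h(q(a),app(a,a),app(a,app(a,a))), V := h(3,5,nil), P := h(h(a,h(3,5,nil),nil),s(a),a), Z := s(h(h(a,h(3,5,nil),nil),s(a),a)), U := h(3,5,nil), B := a }, so P := h(h(a,h(3,5,nil),nil),s(a),a).

h(h(a,h(3,5,nil),nil),s(a),a)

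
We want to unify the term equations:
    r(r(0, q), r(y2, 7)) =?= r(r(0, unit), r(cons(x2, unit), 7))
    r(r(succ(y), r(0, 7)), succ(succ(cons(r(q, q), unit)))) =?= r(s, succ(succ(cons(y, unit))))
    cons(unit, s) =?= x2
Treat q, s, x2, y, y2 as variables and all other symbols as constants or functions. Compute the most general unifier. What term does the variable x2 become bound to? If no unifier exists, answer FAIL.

Decompose r/2: r(0, q) =?= r(0, unit),  r(y2, 7) =?= r(cons(x2, unit), 7).
Decompose r/2: 0 =?= 0,  q =?= unit.
Delete trivial equation 0 =?= 0.
Bind q := unit; substituting into the one remaining equation that mentions q gives: r(r(succ(y), r(0, 7)), succ(succ(cons(r(unit, unit), unit)))) =?= r(s, succ(succ(cons(y, unit)))).
Decompose r/2: y2 =?= cons(x2, unit),  7 =?= 7.
Bind y2 := cons(x2, unit); no other remaining equation mentions y2.
Delete trivial equation 7 =?= 7.
Decompose r/2: r(succ(y), r(0, 7)) =?= s,  succ(succ(cons(r(unit, unit), unit))) =?= succ(succ(cons(y, unit))).
Bind s := r(succ(y), r(0, 7)); substituting into the one remaining equation that mentions s gives: cons(unit, r(succ(y), r(0, 7))) =?= x2.
Decompose succ/1: succ(cons(r(unit, unit), unit)) =?= succ(cons(y, unit)).
Decompose succ/1: cons(r(unit, unit), unit) =?= cons(y, unit).
Decompose cons/2: r(unit, unit) =?= y,  unit =?= unit.
Bind y := r(unit, unit); substituting into the one remaining equation that mentions y gives: cons(unit, r(succ(r(unit, unit)), r(0, 7))) =?= x2. Substituting into the earlier binding gives s := r(succ(r(unit, unit)), r(0, 7)).
Delete trivial equation unit =?= unit.
Bind x2 := cons(unit, r(succ(r(unit, unit)), r(0, 7))). Substituting into the earlier binding gives y2 := cons(cons(unit, r(succ(r(unit, unit)), r(0, 7))), unit).
MGU = { q -> unit, y2 -> cons(cons(unit, r(succ(r(unit, unit)), r(0, 7))), unit), s -> r(succ(r(unit, unit)), r(0, 7)), y -> r(unit, unit), x2 -> cons(unit, r(succ(r(unit, unit)), r(0, 7))) }, so x2 -> cons(unit, r(succ(r(unit, unit)), r(0, 7))).

cons(unit, r(succ(r(unit, unit)), r(0, 7)))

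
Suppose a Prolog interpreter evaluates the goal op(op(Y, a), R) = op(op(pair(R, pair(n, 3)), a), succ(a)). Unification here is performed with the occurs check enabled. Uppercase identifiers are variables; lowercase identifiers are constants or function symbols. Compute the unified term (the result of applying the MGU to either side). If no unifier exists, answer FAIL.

Decompose op/2: op(Y, a) = op(pair(R, pair(n, 3)), a),  R = succ(a).
Decompose op/2: Y = pair(R, pair(n, 3)),  a = a.
Bind Y := pair(R, pair(n, 3)); no other remaining equation mentions Y.
Delete trivial equation a = a.
Bind R := succ(a). Substituting into the earlier binding gives Y := pair(succ(a), pair(n, 3)).
Applying the MGU to either side gives op(op(pair(succ(a), pair(n, 3)), a), succ(a)).

op(op(pair(succ(a), pair(n, 3)), a), succ(a))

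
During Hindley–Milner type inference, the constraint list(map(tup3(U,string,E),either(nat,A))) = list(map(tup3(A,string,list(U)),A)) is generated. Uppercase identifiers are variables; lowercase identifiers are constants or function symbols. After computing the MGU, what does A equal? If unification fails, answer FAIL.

FAIL

Decompose list/1: map(tup3(U,string,E),either(nat,A)) = map(tup3(A,string,list(U)),A).
Decompose map/2: tup3(U,string,E) = tup3(A,string,list(U)),  either(nat,A) = A.
Decompose tup3/3: U = A,  string = string,  E = list(U).
Bind U := A; substituting into the one remaining equation that mentions U gives: E = list(A).
Delete trivial equation string = string.
Bind E := list(A); no other remaining equation mentions E.
Occurs check fails: A occurs in either(nat,A); the equation A = either(nat,A) has no finite solution.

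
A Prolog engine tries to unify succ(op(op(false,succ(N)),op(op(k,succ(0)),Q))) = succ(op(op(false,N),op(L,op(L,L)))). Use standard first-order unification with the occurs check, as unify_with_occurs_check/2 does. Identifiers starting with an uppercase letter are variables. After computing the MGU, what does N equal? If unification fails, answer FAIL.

Decompose succ/1: op(op(false,succ(N)),op(op(k,succ(0)),Q)) = op(op(false,N),op(L,op(L,L))).
Decompose op/2: op(false,succ(N)) = op(false,N),  op(op(k,succ(0)),Q) = op(L,op(L,L)).
Decompose op/2: false = false,  succ(N) = N.
Delete trivial equation false = false.
Occurs check fails: N occurs in succ(N); the equation N = succ(N) has no finite solution.

FAIL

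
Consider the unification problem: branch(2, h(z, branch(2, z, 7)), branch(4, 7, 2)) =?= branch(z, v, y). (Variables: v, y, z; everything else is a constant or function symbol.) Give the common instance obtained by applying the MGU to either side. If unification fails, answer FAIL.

branch(2, h(2, branch(2, 2, 7)), branch(4, 7, 2))

Decompose branch/3: 2 =?= z,  h(z, branch(2, z, 7)) =?= v,  branch(4, 7, 2) =?= y.
Bind z := 2; substituting into the one remaining equation that mentions z gives: h(2, branch(2, 2, 7)) =?= v.
Bind v := h(2, branch(2, 2, 7)); no other remaining equation mentions v.
Bind y := branch(4, 7, 2).
Applying the MGU to either side gives branch(2, h(2, branch(2, 2, 7)), branch(4, 7, 2)).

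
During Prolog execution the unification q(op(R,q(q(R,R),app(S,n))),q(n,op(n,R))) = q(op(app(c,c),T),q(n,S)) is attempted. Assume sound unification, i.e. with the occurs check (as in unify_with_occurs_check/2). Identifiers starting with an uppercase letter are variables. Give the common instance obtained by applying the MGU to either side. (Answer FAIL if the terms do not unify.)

q(op(app(c,c),q(q(app(c,c),app(c,c)),app(op(n,app(c,c)),n))),q(n,op(n,app(c,c))))

Decompose q/2: op(R,q(q(R,R),app(S,n))) = op(app(c,c),T),  q(n,op(n,R)) = q(n,S).
Decompose op/2: R = app(c,c),  q(q(R,R),app(S,n)) = T.
Bind R := app(c,c); substituting into the remaining equations gives: q(q(app(c,c),app(c,c)),app(S,n)) = T,  q(n,op(n,app(c,c))) = q(n,S).
Bind T := q(q(app(c,c),app(c,c)),app(S,n)); no other remaining equation mentions T.
Decompose q/2: n = n,  op(n,app(c,c)) = S.
Delete trivial equation n = n.
Bind S := op(n,app(c,c)). Substituting into the earlier binding gives T := q(q(app(c,c),app(c,c)),app(op(n,app(c,c)),n)).
Applying the MGU to either side gives q(op(app(c,c),q(q(app(c,c),app(c,c)),app(op(n,app(c,c)),n))),q(n,op(n,app(c,c)))).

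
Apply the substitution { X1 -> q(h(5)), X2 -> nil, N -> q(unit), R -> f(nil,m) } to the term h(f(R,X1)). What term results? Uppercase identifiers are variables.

Replace each occurrence of X1 with q(h(5)).
Replace each occurrence of R with f(nil,m).
Result: h(f(f(nil,m),q(h(5)))).

h(f(f(nil,m),q(h(5))))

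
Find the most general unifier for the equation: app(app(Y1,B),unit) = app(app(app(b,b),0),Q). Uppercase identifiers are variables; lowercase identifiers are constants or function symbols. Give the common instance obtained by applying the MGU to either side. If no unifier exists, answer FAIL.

Decompose app/2: app(Y1,B) = app(app(b,b),0),  unit = Q.
Decompose app/2: Y1 = app(b,b),  B = 0.
Bind Y1 := app(b,b); no other remaining equation mentions Y1.
Bind B := 0; no other remaining equation mentions B.
Bind Q := unit.
Applying the MGU to either side gives app(app(app(b,b),0),unit).

app(app(app(b,b),0),unit)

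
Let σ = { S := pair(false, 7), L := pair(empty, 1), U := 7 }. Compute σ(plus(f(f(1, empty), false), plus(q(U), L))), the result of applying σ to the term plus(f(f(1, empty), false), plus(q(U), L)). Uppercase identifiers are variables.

plus(f(f(1, empty), false), plus(q(7), pair(empty, 1)))

Replace each occurrence of L with pair(empty, 1).
Replace each occurrence of U with 7.
Result: plus(f(f(1, empty), false), plus(q(7), pair(empty, 1))).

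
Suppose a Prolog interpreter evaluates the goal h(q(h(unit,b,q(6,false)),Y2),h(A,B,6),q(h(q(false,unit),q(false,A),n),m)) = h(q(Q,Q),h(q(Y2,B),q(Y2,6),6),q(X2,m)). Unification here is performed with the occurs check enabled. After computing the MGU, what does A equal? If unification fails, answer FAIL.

q(h(unit,b,q(6,false)),q(h(unit,b,q(6,false)),6))

Decompose h/3: q(h(unit,b,q(6,false)),Y2) = q(Q,Q),  h(A,B,6) = h(q(Y2,B),q(Y2,6),6),  q(h(q(false,unit),q(false,A),n),m) = q(X2,m).
Decompose q/2: h(unit,b,q(6,false)) = Q,  Y2 = Q.
Bind Q := h(unit,b,q(6,false)); substituting into the one remaining equation that mentions Q gives: Y2 = h(unit,b,q(6,false)).
Bind Y2 := h(unit,b,q(6,false)); substituting into the one remaining equation that mentions Y2 gives: h(A,B,6) = h(q(h(unit,b,q(6,false)),B),q(h(unit,b,q(6,false)),6),6).
Decompose h/3: A = q(h(unit,b,q(6,false)),B),  B = q(h(unit,b,q(6,false)),6),  6 = 6.
Bind A := q(h(unit,b,q(6,false)),B); substituting into the one remaining equation that mentions A gives: q(h(q(false,unit),q(false,q(h(unit,b,q(6,false)),B)),n),m) = q(X2,m).
Bind B := q(h(unit,b,q(6,false)),6); substituting into the one remaining equation that mentions B gives: q(h(q(false,unit),q(false,q(h(unit,b,q(6,false)),q(h(unit,b,q(6,false)),6))),n),m) = q(X2,m). Substituting into the earlier binding gives A := q(h(unit,b,q(6,false)),q(h(unit,b,q(6,false)),6)).
Delete trivial equation 6 = 6.
Decompose q/2: h(q(false,unit),q(false,q(h(unit,b,q(6,false)),q(h(unit,b,q(6,false)),6))),n) = X2,  m = m.
Bind X2 := h(q(false,unit),q(false,q(h(unit,b,q(6,false)),q(h(unit,b,q(6,false)),6))),n); no other remaining equation mentions X2.
Delete trivial equation m = m.
MGU = { Q -> h(unit,b,q(6,false)), Y2 -> h(unit,b,q(6,false)), A -> q(h(unit,b,q(6,false)),q(h(unit,b,q(6,false)),6)), B -> q(h(unit,b,q(6,false)),6), X2 -> h(q(false,unit),q(false,q(h(unit,b,q(6,false)),q(h(unit,b,q(6,false)),6))),n) }, so A -> q(h(unit,b,q(6,false)),q(h(unit,b,q(6,false)),6)).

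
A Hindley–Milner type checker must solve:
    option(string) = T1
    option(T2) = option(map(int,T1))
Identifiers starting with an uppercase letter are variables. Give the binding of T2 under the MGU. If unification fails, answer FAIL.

Bind T1 := option(string); substituting into the remaining equation gives: option(T2) = option(map(int,option(string))).
Decompose option/1: T2 = map(int,option(string)).
Bind T2 := map(int,option(string)).
MGU = { T1 -> option(string), T2 -> map(int,option(string)) }, so T2 -> map(int,option(string)).

map(int,option(string))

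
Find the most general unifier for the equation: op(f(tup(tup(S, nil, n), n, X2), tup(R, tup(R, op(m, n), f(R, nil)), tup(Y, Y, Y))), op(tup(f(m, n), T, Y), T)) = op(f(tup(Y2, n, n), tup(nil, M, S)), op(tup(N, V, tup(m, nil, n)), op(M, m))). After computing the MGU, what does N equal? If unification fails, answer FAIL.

f(m, n)

Decompose op/2: f(tup(tup(S, nil, n), n, X2), tup(R, tup(R, op(m, n), f(R, nil)), tup(Y, Y, Y))) = f(tup(Y2, n, n), tup(nil, M, S)),  op(tup(f(m, n), T, Y), T) = op(tup(N, V, tup(m, nil, n)), op(M, m)).
Decompose f/2: tup(tup(S, nil, n), n, X2) = tup(Y2, n, n),  tup(R, tup(R, op(m, n), f(R, nil)), tup(Y, Y, Y)) = tup(nil, M, S).
Decompose tup/3: tup(S, nil, n) = Y2,  n = n,  X2 = n.
Bind Y2 := tup(S, nil, n); no other remaining equation mentions Y2.
Delete trivial equation n = n.
Bind X2 := n; no other remaining equation mentions X2.
Decompose tup/3: R = nil,  tup(R, op(m, n), f(R, nil)) = M,  tup(Y, Y, Y) = S.
Bind R := nil; substituting into the one remaining equation that mentions R gives: tup(nil, op(m, n), f(nil, nil)) = M.
Bind M := tup(nil, op(m, n), f(nil, nil)); substituting into the one remaining equation that mentions M gives: op(tup(f(m, n), T, Y), T) = op(tup(N, V, tup(m, nil, n)), op(tup(nil, op(m, n), f(nil, nil)), m)).
Bind S := tup(Y, Y, Y); no other remaining equation mentions S. Substituting into the earlier binding gives Y2 := tup(tup(Y, Y, Y), nil, n).
Decompose op/2: tup(f(m, n), T, Y) = tup(N, V, tup(m, nil, n)),  T = op(tup(nil, op(m, n), f(nil, nil)), m).
Decompose tup/3: f(m, n) = N,  T = V,  Y = tup(m, nil, n).
Bind N := f(m, n); no other remaining equation mentions N.
Bind T := V; substituting into the one remaining equation that mentions T gives: V = op(tup(nil, op(m, n), f(nil, nil)), m).
Bind Y := tup(m, nil, n); no other remaining equation mentions Y. Substituting into the earlier bindings gives Y2 := tup(tup(tup(m, nil, n), tup(m, nil, n), tup(m, nil, n)), nil, n), S := tup(tup(m, nil, n), tup(m, nil, n), tup(m, nil, n)).
Bind V := op(tup(nil, op(m, n), f(nil, nil)), m). Substituting into the earlier binding gives T := op(tup(nil, op(m, n), f(nil, nil)), m).
MGU = { Y2 -> tup(tup(tup(m, nil, n), tup(m, nil, n), tup(m, nil, n)), nil, n), X2 -> n, R -> nil, M -> tup(nil, op(m, n), f(nil, nil)), S -> tup(tup(m, nil, n), tup(m, nil, n), tup(m, nil, n)), N -> f(m, n), T -> op(tup(nil, op(m, n), f(nil, nil)), m), Y -> tup(m, nil, n), V -> op(tup(nil, op(m, n), f(nil, nil)), m) }, so N -> f(m, n).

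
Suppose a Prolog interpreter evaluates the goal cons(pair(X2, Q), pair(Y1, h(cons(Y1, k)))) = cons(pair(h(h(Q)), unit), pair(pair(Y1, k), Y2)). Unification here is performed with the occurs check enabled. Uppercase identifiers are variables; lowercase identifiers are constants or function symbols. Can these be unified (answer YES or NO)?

NO

Decompose cons/2: pair(X2, Q) = pair(h(h(Q)), unit),  pair(Y1, h(cons(Y1, k))) = pair(pair(Y1, k), Y2).
Decompose pair/2: X2 = h(h(Q)),  Q = unit.
Bind X2 := h(h(Q)); no other remaining equation mentions X2.
Bind Q := unit; no other remaining equation mentions Q. Substituting into the earlier binding gives X2 := h(h(unit)).
Decompose pair/2: Y1 = pair(Y1, k),  h(cons(Y1, k)) = Y2.
Occurs check fails: Y1 occurs in pair(Y1, k); the equation Y1 = pair(Y1, k) has no finite solution.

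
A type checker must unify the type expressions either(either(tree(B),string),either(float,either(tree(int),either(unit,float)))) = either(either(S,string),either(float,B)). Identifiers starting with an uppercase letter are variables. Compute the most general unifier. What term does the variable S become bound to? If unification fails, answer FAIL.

Decompose either/2: either(tree(B),string) = either(S,string),  either(float,either(tree(int),either(unit,float))) = either(float,B).
Decompose either/2: tree(B) = S,  string = string.
Bind S := tree(B); no other remaining equation mentions S.
Delete trivial equation string = string.
Decompose either/2: float = float,  either(tree(int),either(unit,float)) = B.
Delete trivial equation float = float.
Bind B := either(tree(int),either(unit,float)). Substituting into the earlier binding gives S := tree(either(tree(int),either(unit,float))).
MGU = { S -> tree(either(tree(int),either(unit,float))), B -> either(tree(int),either(unit,float)) }, so S -> tree(either(tree(int),either(unit,float))).

tree(either(tree(int),either(unit,float)))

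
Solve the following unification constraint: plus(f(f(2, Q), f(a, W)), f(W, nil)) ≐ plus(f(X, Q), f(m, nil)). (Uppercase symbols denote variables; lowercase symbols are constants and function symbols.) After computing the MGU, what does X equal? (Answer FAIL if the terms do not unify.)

Decompose plus/2: f(f(2, Q), f(a, W)) ≐ f(X, Q),  f(W, nil) ≐ f(m, nil).
Decompose f/2: f(2, Q) ≐ X,  f(a, W) ≐ Q.
Bind X := f(2, Q); no other remaining equation mentions X.
Bind Q := f(a, W); no other remaining equation mentions Q. Substituting into the earlier binding gives X := f(2, f(a, W)).
Decompose f/2: W ≐ m,  nil ≐ nil.
Bind W := m; no other remaining equation mentions W. Substituting into the earlier bindings gives X := f(2, f(a, m)), Q := f(a, m).
Delete trivial equation nil ≐ nil.
MGU = { X ↦ f(2, f(a, m)), Q ↦ f(a, m), W ↦ m }, so X ↦ f(2, f(a, m)).

f(2, f(a, m))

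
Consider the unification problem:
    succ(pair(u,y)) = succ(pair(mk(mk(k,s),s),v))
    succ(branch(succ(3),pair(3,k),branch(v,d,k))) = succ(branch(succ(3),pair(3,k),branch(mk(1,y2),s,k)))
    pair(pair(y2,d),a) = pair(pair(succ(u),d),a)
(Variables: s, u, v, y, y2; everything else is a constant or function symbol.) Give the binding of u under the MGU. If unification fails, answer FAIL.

Decompose succ/1: pair(u,y) = pair(mk(mk(k,s),s),v).
Decompose pair/2: u = mk(mk(k,s),s),  y = v.
Bind u := mk(mk(k,s),s); substituting into the one remaining equation that mentions u gives: pair(pair(y2,d),a) = pair(pair(succ(mk(mk(k,s),s)),d),a).
Bind y := v; no other remaining equation mentions y.
Decompose succ/1: branch(succ(3),pair(3,k),branch(v,d,k)) = branch(succ(3),pair(3,k),branch(mk(1,y2),s,k)).
Decompose branch/3: succ(3) = succ(3),  pair(3,k) = pair(3,k),  branch(v,d,k) = branch(mk(1,y2),s,k).
Delete trivial equation succ(3) = succ(3).
Delete trivial equation pair(3,k) = pair(3,k).
Decompose branch/3: v = mk(1,y2),  d = s,  k = k.
Bind v := mk(1,y2); no other remaining equation mentions v. Substituting into the earlier binding gives y := mk(1,y2).
Bind s := d; substituting into the one remaining equation that mentions s gives: pair(pair(y2,d),a) = pair(pair(succ(mk(mk(k,d),d)),d),a). Substituting into the earlier binding gives u := mk(mk(k,d),d).
Delete trivial equation k = k.
Decompose pair/2: pair(y2,d) = pair(succ(mk(mk(k,d),d)),d),  a = a.
Decompose pair/2: y2 = succ(mk(mk(k,d),d)),  d = d.
Bind y2 := succ(mk(mk(k,d),d)); no other remaining equation mentions y2. Substituting into the earlier bindings gives y := mk(1,succ(mk(mk(k,d),d))), v := mk(1,succ(mk(mk(k,d),d))).
Delete trivial equation d = d.
Delete trivial equation a = a.
MGU = { u ↦ mk(mk(k,d),d), y ↦ mk(1,succ(mk(mk(k,d),d))), v ↦ mk(1,succ(mk(mk(k,d),d))), s ↦ d, y2 ↦ succ(mk(mk(k,d),d)) }, so u ↦ mk(mk(k,d),d).

mk(mk(k,d),d)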